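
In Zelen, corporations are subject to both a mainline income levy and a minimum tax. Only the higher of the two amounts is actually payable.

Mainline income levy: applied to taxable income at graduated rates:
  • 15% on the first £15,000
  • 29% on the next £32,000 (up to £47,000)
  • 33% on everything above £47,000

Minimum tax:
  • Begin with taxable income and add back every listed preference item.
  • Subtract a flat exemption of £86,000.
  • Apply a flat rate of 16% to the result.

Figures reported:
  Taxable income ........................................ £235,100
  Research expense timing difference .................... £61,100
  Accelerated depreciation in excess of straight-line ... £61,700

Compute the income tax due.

£73,603

Minimum tax:
  Adjusted income: £235,100 + £61,100 + £61,700 = £357,900
  Less exemption £86,000 → base £271,900
  £271,900 × 16% = £43,504

Mainline income levy:
  £15,000 × 15% = £2,250
  £32,000 × 29% = £9,280
  £188,100 × 33% = £62,073
  → £73,603

£73,603 > £43,504, so the mainline income levy governs.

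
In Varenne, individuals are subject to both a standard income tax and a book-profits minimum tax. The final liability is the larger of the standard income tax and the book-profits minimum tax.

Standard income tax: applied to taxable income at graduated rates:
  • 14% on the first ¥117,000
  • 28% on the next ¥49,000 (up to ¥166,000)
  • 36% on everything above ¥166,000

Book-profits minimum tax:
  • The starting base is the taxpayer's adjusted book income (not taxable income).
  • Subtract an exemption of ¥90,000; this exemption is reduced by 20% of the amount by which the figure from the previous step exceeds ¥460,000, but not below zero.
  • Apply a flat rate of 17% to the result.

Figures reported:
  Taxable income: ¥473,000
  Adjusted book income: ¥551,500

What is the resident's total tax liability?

¥140,620

Standard income tax:
  ¥117,000 × 14% = ¥16,380
  ¥49,000 × 28% = ¥13,720
  ¥307,000 × 36% = ¥110,520
  → ¥140,620

Book-profits minimum tax:
  Base (adjusted book income): ¥551,500
  Exemption: ¥90,000 − 20% × (¥551,500 − ¥460,000) = ¥90,000 − ¥18,300 = ¥71,700
  Base: ¥551,500 − ¥71,700 = ¥479,800
  ¥479,800 × 17% = ¥81,566

¥140,620 > ¥81,566, so the standard income tax governs.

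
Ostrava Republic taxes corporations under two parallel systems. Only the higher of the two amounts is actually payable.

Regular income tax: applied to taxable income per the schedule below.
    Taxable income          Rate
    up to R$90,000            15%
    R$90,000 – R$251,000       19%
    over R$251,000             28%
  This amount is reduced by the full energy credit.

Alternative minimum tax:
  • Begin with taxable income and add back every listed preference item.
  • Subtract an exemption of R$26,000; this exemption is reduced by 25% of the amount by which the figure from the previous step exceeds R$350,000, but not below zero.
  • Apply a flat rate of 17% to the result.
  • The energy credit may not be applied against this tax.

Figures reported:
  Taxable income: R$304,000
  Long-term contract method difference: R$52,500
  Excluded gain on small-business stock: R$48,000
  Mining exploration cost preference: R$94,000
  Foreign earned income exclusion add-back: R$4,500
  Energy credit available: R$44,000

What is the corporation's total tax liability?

Regular income tax:
  R$90,000 × 15% = R$13,500
  R$161,000 × 19% = R$30,590
  R$53,000 × 28% = R$14,840
  → R$58,930
  Less energy credit R$44,000 → R$14,930

Alternative minimum tax:
  Adjusted income: R$304,000 + R$52,500 + R$48,000 + R$94,000 + R$4,500 = R$503,000
  Exemption: 25% × (R$503,000 − R$350,000) = R$38,250 ≥ R$26,000, so the exemption is fully phased out
  Base: R$503,000 − R$0 = R$503,000
  R$503,000 × 17% = R$85,510

R$85,510 > R$14,930, so the alternative minimum tax is the binding amount.

R$85,510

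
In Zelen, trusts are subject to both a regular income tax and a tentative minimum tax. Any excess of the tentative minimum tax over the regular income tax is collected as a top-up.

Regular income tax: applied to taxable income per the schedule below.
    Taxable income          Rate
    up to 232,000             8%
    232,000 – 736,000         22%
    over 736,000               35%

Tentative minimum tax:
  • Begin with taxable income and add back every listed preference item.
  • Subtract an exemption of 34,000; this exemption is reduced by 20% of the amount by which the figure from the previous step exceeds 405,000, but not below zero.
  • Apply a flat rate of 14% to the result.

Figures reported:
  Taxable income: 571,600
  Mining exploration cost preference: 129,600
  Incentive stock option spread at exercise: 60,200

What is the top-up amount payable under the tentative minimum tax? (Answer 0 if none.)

Regular income tax:
  232,000 × 8% = 18,560
  339,600 × 22% = 74,712
  → 93,272

Tentative minimum tax:
  Adjusted income: 571,600 + 129,600 + 60,200 = 761,400
  Exemption: 20% × (761,400 − 405,000) = 71,280 ≥ 34,000, so the exemption is fully phased out
  Base: 761,400 − 0 = 761,400
  761,400 × 14% = 106,596

Excess of tentative minimum tax over regular income tax: 106,596 − 93,272 = 13,324.

13,324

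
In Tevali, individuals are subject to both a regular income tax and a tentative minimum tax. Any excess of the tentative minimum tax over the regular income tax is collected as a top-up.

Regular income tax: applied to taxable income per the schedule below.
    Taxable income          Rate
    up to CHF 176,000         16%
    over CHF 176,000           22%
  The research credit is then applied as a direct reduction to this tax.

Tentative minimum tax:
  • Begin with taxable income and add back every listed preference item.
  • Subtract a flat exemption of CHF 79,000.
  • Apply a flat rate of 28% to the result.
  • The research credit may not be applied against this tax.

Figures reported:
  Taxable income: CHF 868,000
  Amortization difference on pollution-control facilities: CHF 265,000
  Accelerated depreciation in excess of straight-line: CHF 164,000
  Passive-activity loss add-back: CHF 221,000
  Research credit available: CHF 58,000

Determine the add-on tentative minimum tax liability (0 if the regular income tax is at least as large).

CHF 280,520

Tentative minimum tax:
  Adjusted income: CHF 868,000 + CHF 265,000 + CHF 164,000 + CHF 221,000 = CHF 1,518,000
  Less exemption CHF 79,000 → base CHF 1,439,000
  CHF 1,439,000 × 28% = CHF 402,920

Regular income tax:
  CHF 176,000 × 16% = CHF 28,160
  CHF 692,000 × 22% = CHF 152,240
  → CHF 180,400
  Less research credit CHF 58,000 → CHF 122,400

Excess of tentative minimum tax over regular income tax: CHF 402,920 − CHF 122,400 = CHF 280,520.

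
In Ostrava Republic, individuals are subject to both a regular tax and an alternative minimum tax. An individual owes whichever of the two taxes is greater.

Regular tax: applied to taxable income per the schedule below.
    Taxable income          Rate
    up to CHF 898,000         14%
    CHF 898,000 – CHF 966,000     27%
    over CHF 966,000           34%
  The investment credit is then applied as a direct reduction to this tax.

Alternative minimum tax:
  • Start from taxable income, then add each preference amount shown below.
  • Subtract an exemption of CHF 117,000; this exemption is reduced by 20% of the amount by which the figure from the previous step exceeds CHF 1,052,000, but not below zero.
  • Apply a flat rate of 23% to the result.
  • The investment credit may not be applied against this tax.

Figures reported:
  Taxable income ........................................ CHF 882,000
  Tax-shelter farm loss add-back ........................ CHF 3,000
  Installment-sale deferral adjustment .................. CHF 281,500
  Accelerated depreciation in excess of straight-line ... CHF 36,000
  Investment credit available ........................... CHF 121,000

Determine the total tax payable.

Alternative minimum tax:
  Adjusted income: CHF 882,000 + CHF 3,000 + CHF 281,500 + CHF 36,000 = CHF 1,202,500
  Exemption: CHF 117,000 − 20% × (CHF 1,202,500 − CHF 1,052,000) = CHF 117,000 − CHF 30,100 = CHF 86,900
  Base: CHF 1,202,500 − CHF 86,900 = CHF 1,115,600
  CHF 1,115,600 × 23% = CHF 256,588

Regular tax:
  CHF 882,000 × 14% = CHF 123,480
  Less investment credit CHF 121,000 → CHF 2,480

CHF 256,588 > CHF 2,480, so the alternative minimum tax is the binding amount.

CHF 256,588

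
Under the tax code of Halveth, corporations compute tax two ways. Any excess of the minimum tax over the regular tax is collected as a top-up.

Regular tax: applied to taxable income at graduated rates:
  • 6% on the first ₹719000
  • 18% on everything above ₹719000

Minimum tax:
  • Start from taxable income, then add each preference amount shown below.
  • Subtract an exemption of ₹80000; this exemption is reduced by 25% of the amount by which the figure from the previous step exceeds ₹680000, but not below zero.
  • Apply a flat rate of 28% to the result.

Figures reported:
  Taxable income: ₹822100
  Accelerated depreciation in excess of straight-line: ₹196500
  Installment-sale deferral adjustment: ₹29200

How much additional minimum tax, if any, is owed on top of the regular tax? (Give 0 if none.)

Regular tax:
  ₹719000 × 6% = ₹43140
  ₹103100 × 18% = ₹18558
  → ₹61698

Minimum tax:
  Adjusted income: ₹822100 + ₹196500 + ₹29200 = ₹1047800
  Exemption: 25% × (₹1047800 − ₹680000) = ₹91950 ≥ ₹80000, so the exemption is fully phased out
  Base: ₹1047800 − ₹0 = ₹1047800
  ₹1047800 × 28% = ₹293384

Excess of minimum tax over regular tax: ₹293384 − ₹61698 = ₹231686.

₹231686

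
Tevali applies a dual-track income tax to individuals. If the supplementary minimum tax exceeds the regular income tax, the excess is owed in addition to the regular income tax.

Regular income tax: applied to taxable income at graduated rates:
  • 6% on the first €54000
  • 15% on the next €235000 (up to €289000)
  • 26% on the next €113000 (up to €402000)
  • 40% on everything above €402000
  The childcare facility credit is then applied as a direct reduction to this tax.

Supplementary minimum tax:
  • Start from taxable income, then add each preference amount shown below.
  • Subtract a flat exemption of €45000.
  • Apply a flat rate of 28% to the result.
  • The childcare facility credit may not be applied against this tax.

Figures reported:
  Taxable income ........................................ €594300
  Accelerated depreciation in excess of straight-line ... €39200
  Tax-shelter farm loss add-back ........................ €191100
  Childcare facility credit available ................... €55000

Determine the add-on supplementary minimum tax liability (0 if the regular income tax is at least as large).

€128498

Supplementary minimum tax:
  Adjusted income: €594300 + €39200 + €191100 = €824600
  Less exemption €45000 → base €779600
  €779600 × 28% = €218288

Regular income tax:
  €54000 × 6% = €3240
  €235000 × 15% = €35250
  €113000 × 26% = €29380
  €192300 × 40% = €76920
  → €144790
  Less childcare facility credit €55000 → €89790

Excess of supplementary minimum tax over regular income tax: €218288 − €89790 = €128498.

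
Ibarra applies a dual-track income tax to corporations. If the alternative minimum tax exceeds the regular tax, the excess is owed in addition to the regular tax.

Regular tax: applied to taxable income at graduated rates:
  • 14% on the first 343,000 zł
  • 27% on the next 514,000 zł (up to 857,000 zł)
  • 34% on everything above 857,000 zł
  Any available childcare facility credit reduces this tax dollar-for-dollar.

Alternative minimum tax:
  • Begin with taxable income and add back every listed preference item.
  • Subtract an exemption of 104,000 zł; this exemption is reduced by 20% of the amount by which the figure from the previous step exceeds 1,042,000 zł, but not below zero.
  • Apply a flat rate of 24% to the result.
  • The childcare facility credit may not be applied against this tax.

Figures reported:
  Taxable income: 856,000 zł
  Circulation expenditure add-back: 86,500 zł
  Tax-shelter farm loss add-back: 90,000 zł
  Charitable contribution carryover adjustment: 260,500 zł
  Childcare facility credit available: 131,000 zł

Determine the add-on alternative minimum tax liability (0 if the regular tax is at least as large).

241,878 zł

Alternative minimum tax:
  Adjusted income: 856,000 zł + 86,500 zł + 90,000 zł + 260,500 zł = 1,293,000 zł
  Exemption: 104,000 zł − 20% × (1,293,000 zł − 1,042,000 zł) = 104,000 zł − 50,200 zł = 53,800 zł
  Base: 1,293,000 zł − 53,800 zł = 1,239,200 zł
  1,239,200 zł × 24% = 297,408 zł

Regular tax:
  343,000 zł × 14% = 48,020 zł
  513,000 zł × 27% = 138,510 zł
  → 186,530 zł
  Less childcare facility credit 131,000 zł → 55,530 zł

Excess of alternative minimum tax over regular tax: 297,408 zł − 55,530 zł = 241,878 zł.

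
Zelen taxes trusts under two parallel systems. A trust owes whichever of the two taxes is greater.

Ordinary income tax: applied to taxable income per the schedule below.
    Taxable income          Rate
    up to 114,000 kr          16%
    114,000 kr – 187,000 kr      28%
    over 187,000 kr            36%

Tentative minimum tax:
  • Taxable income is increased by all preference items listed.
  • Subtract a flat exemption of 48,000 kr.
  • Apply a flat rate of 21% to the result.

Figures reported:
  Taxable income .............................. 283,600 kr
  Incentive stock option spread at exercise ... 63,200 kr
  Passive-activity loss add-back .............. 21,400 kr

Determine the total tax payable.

Ordinary income tax:
  114,000 kr × 16% = 18,240 kr
  73,000 kr × 28% = 20,440 kr
  96,600 kr × 36% = 34,776 kr
  → 73,456 kr

Tentative minimum tax:
  Adjusted income: 283,600 kr + 63,200 kr + 21,400 kr = 368,200 kr
  Less exemption 48,000 kr → base 320,200 kr
  320,200 kr × 21% = 67,242 kr

73,456 kr > 67,242 kr, so the ordinary income tax governs.

73,456 kr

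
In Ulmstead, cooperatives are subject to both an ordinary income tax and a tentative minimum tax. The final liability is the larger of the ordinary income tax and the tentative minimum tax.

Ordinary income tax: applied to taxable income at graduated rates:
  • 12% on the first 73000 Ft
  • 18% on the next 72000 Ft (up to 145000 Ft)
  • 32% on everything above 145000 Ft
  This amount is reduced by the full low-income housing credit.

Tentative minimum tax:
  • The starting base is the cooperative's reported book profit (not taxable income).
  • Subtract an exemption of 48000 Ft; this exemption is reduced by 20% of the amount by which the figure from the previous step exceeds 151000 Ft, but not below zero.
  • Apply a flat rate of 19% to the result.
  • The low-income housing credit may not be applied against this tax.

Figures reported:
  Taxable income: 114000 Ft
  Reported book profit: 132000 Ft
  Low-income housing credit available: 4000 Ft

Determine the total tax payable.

15960 Ft

Tentative minimum tax:
  Base (reported book profit): 132000 Ft
  Exemption: 132000 Ft ≤ 151000 Ft, so full 48000 Ft applies
  Base: 132000 Ft − 48000 Ft = 84000 Ft
  84000 Ft × 19% = 15960 Ft

Ordinary income tax:
  73000 Ft × 12% = 8760 Ft
  41000 Ft × 18% = 7380 Ft
  → 16140 Ft
  Less low-income housing credit 4000 Ft → 12140 Ft

15960 Ft > 12140 Ft, so the tentative minimum tax is the binding amount.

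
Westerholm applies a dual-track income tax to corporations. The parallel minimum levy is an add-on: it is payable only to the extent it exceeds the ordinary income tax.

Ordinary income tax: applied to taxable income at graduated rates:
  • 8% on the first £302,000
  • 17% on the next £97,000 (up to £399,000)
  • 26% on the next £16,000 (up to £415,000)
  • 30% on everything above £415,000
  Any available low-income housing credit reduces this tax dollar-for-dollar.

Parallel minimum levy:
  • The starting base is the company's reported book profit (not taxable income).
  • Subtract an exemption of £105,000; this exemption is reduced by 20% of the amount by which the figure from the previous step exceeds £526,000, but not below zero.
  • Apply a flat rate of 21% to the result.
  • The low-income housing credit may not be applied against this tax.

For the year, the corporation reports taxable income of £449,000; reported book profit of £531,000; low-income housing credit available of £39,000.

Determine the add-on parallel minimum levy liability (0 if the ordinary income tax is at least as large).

£73,660

Ordinary income tax:
  £302,000 × 8% = £24,160
  £97,000 × 17% = £16,490
  £16,000 × 26% = £4,160
  £34,000 × 30% = £10,200
  → £55,010
  Less low-income housing credit £39,000 → £16,010

Parallel minimum levy:
  Base (reported book profit): £531,000
  Exemption: £105,000 − 20% × (£531,000 − £526,000) = £105,000 − £1,000 = £104,000
  Base: £531,000 − £104,000 = £427,000
  £427,000 × 21% = £89,670

Excess of parallel minimum levy over ordinary income tax: £89,670 − £16,010 = £73,660.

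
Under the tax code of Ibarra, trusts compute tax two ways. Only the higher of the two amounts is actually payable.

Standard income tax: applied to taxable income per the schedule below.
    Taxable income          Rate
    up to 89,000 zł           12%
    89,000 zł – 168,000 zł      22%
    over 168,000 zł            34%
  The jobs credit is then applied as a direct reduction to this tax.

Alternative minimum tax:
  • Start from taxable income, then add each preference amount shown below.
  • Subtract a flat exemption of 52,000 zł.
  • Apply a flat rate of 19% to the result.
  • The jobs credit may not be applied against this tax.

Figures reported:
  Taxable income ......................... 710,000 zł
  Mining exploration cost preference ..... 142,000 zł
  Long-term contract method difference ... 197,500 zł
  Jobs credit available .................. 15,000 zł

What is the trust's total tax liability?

197,340 zł

Alternative minimum tax:
  Adjusted income: 710,000 zł + 142,000 zł + 197,500 zł = 1,049,500 zł
  Less exemption 52,000 zł → base 997,500 zł
  997,500 zł × 19% = 189,525 zł

Standard income tax:
  89,000 zł × 12% = 10,680 zł
  79,000 zł × 22% = 17,380 zł
  542,000 zł × 34% = 184,280 zł
  → 212,340 zł
  Less jobs credit 15,000 zł → 197,340 zł

197,340 zł > 189,525 zł, so the standard income tax governs.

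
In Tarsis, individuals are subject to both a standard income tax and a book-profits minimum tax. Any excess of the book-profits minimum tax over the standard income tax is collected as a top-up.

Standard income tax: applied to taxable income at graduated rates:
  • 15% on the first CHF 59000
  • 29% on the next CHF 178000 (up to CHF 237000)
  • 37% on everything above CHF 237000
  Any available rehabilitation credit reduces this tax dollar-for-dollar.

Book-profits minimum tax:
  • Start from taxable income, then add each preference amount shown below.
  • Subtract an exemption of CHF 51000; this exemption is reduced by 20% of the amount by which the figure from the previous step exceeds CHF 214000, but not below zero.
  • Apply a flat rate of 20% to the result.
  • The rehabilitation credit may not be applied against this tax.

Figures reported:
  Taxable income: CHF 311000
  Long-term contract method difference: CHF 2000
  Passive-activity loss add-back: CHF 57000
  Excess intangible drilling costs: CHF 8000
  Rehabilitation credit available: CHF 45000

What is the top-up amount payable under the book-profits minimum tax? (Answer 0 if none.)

CHF 29110

Book-profits minimum tax:
  Adjusted income: CHF 311000 + CHF 2000 + CHF 57000 + CHF 8000 = CHF 378000
  Exemption: CHF 51000 − 20% × (CHF 378000 − CHF 214000) = CHF 51000 − CHF 32800 = CHF 18200
  Base: CHF 378000 − CHF 18200 = CHF 359800
  CHF 359800 × 20% = CHF 71960

Standard income tax:
  CHF 59000 × 15% = CHF 8850
  CHF 178000 × 29% = CHF 51620
  CHF 74000 × 37% = CHF 27380
  → CHF 87850
  Less rehabilitation credit CHF 45000 → CHF 42850

Excess of book-profits minimum tax over standard income tax: CHF 71960 − CHF 42850 = CHF 29110.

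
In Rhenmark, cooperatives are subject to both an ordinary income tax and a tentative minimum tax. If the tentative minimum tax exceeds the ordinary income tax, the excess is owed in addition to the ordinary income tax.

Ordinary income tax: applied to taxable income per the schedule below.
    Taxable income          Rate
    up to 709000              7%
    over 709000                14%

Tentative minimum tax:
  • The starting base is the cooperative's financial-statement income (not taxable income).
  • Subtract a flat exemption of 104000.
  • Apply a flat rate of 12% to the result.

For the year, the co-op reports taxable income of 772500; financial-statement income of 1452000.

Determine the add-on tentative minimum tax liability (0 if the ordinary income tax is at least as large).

Tentative minimum tax:
  Base (financial-statement income): 1452000
  Less exemption 104000 → base 1348000
  1348000 × 12% = 161760

Ordinary income tax:
  709000 × 7% = 49630
  63500 × 14% = 8890
  → 58520

Excess of tentative minimum tax over ordinary income tax: 161760 − 58520 = 103240.

103240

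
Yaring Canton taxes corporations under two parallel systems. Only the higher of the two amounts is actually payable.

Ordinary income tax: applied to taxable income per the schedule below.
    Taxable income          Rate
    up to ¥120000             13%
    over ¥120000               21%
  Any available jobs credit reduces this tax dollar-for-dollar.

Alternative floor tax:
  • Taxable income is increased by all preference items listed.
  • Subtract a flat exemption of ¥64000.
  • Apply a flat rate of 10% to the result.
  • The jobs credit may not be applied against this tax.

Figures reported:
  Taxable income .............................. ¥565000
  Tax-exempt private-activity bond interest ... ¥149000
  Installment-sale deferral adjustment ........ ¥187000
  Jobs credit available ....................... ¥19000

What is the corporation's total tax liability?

¥90050

Alternative floor tax:
  Adjusted income: ¥565000 + ¥149000 + ¥187000 = ¥901000
  Less exemption ¥64000 → base ¥837000
  ¥837000 × 10% = ¥83700

Ordinary income tax:
  ¥120000 × 13% = ¥15600
  ¥445000 × 21% = ¥93450
  → ¥109050
  Less jobs credit ¥19000 → ¥90050

¥90050 > ¥83700, so the ordinary income tax governs.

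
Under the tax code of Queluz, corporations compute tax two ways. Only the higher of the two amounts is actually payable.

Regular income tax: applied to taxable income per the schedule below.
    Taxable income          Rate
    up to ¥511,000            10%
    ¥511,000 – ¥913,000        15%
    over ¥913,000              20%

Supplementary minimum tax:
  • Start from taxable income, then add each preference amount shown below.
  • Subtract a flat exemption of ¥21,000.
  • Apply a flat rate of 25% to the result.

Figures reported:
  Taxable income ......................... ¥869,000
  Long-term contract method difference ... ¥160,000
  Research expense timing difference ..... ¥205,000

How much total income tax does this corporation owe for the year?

Supplementary minimum tax:
  Adjusted income: ¥869,000 + ¥160,000 + ¥205,000 = ¥1,234,000
  Less exemption ¥21,000 → base ¥1,213,000
  ¥1,213,000 × 25% = ¥303,250

Regular income tax:
  ¥511,000 × 10% = ¥51,100
  ¥358,000 × 15% = ¥53,700
  → ¥104,800

¥303,250 > ¥104,800, so the supplementary minimum tax is the binding amount.

¥303,250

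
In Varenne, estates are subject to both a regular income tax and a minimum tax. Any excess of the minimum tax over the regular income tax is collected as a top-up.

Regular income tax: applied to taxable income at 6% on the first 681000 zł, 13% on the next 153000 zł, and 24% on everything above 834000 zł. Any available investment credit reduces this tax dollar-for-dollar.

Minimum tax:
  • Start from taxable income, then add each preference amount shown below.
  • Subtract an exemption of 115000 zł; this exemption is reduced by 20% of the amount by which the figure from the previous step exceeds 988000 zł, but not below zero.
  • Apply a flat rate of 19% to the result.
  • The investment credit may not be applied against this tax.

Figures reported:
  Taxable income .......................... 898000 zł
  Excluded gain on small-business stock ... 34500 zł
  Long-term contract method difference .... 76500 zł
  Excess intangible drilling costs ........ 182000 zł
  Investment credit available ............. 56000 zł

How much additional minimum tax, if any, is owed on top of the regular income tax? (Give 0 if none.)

Minimum tax:
  Adjusted income: 898000 zł + 34500 zł + 76500 zł + 182000 zł = 1191000 zł
  Exemption: 115000 zł − 20% × (1191000 zł − 988000 zł) = 115000 zł − 40600 zł = 74400 zł
  Base: 1191000 zł − 74400 zł = 1116600 zł
  1116600 zł × 19% = 212154 zł

Regular income tax:
  681000 zł × 6% = 40860 zł
  153000 zł × 13% = 19890 zł
  64000 zł × 24% = 15360 zł
  → 76110 zł
  Less investment credit 56000 zł → 20110 zł

Excess of minimum tax over regular income tax: 212154 zł − 20110 zł = 192044 zł.

192044 zł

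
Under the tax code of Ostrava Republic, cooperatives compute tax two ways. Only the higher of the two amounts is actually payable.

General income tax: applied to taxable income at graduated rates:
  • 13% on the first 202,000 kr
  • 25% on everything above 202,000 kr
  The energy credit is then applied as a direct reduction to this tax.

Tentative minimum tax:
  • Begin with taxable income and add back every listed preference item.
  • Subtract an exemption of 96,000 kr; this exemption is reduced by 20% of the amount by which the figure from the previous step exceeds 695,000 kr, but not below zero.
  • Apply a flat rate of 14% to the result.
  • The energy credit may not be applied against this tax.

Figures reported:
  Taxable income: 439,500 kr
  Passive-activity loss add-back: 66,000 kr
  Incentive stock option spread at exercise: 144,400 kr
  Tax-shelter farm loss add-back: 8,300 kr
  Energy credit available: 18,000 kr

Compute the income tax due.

78,708 kr

Tentative minimum tax:
  Adjusted income: 439,500 kr + 66,000 kr + 144,400 kr + 8,300 kr = 658,200 kr
  Exemption: 658,200 kr ≤ 695,000 kr, so full 96,000 kr applies
  Base: 658,200 kr − 96,000 kr = 562,200 kr
  562,200 kr × 14% = 78,708 kr

General income tax:
  202,000 kr × 13% = 26,260 kr
  237,500 kr × 25% = 59,375 kr
  → 85,635 kr
  Less energy credit 18,000 kr → 67,635 kr

78,708 kr > 67,635 kr, so the tentative minimum tax is the binding amount.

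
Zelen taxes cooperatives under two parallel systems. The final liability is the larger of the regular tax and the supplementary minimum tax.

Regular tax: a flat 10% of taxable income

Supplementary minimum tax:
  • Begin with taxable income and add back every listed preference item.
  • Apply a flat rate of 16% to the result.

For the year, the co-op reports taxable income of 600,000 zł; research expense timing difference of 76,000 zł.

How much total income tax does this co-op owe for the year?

Supplementary minimum tax:
  Adjusted income: 600,000 zł + 76,000 zł = 676,000 zł
  676,000 zł × 16% = 108,160 zł

Regular tax:
  600,000 zł × 10% = 60,000 zł

108,160 zł > 60,000 zł, so the supplementary minimum tax is the binding amount.

108,160 zł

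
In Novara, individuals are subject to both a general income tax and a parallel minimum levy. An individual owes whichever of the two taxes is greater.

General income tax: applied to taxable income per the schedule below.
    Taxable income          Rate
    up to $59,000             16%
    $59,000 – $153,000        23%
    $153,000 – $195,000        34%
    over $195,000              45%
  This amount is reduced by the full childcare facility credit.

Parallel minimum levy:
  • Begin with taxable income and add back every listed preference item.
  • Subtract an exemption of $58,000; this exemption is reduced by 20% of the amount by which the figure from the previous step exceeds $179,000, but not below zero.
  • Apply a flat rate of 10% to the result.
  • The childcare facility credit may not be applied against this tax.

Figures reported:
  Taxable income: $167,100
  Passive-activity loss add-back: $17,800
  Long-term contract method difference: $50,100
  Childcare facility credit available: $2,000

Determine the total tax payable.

Parallel minimum levy:
  Adjusted income: $167,100 + $17,800 + $50,100 = $235,000
  Exemption: $58,000 − 20% × ($235,000 − $179,000) = $58,000 − $11,200 = $46,800
  Base: $235,000 − $46,800 = $188,200
  $188,200 × 10% = $18,820

General income tax:
  $59,000 × 16% = $9,440
  $94,000 × 23% = $21,620
  $14,100 × 34% = $4,794
  → $35,854
  Less childcare facility credit $2,000 → $33,854

$33,854 > $18,820, so the general income tax governs.

$33,854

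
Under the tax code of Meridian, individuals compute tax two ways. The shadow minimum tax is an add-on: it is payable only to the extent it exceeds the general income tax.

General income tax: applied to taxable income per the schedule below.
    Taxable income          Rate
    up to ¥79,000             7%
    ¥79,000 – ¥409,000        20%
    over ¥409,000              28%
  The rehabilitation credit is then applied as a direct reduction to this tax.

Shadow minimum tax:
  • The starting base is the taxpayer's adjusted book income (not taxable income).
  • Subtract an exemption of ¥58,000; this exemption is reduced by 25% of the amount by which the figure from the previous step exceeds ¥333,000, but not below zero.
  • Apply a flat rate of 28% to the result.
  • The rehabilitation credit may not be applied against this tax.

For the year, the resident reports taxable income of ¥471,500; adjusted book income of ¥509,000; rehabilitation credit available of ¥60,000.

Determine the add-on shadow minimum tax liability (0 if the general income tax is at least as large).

Shadow minimum tax:
  Base (adjusted book income): ¥509,000
  Exemption: ¥58,000 − 25% × (¥509,000 − ¥333,000) = ¥58,000 − ¥44,000 = ¥14,000
  Base: ¥509,000 − ¥14,000 = ¥495,000
  ¥495,000 × 28% = ¥138,600

General income tax:
  ¥79,000 × 7% = ¥5,530
  ¥330,000 × 20% = ¥66,000
  ¥62,500 × 28% = ¥17,500
  → ¥89,030
  Less rehabilitation credit ¥60,000 → ¥29,030

Excess of shadow minimum tax over general income tax: ¥138,600 − ¥29,030 = ¥109,570.

¥109,570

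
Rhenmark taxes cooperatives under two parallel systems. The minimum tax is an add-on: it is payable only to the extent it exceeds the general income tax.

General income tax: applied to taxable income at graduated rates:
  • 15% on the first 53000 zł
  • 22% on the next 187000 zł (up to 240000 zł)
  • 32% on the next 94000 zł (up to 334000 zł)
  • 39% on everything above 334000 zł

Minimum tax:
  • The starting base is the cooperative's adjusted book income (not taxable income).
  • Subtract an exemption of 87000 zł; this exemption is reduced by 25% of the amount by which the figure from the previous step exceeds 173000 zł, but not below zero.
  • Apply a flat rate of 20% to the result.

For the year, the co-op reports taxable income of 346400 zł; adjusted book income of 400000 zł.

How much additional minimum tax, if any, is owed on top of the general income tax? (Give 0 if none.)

0 zł

General income tax:
  53000 zł × 15% = 7950 zł
  187000 zł × 22% = 41140 zł
  94000 zł × 32% = 30080 zł
  12400 zł × 39% = 4836 zł
  → 84006 zł

Minimum tax:
  Base (adjusted book income): 400000 zł
  Exemption: 87000 zł − 25% × (400000 zł − 173000 zł) = 87000 zł − 56750 zł = 30250 zł
  Base: 400000 zł − 30250 zł = 369750 zł
  369750 zł × 20% = 73950 zł

73950 zł ≤ 84006 zł, so no add-on is due.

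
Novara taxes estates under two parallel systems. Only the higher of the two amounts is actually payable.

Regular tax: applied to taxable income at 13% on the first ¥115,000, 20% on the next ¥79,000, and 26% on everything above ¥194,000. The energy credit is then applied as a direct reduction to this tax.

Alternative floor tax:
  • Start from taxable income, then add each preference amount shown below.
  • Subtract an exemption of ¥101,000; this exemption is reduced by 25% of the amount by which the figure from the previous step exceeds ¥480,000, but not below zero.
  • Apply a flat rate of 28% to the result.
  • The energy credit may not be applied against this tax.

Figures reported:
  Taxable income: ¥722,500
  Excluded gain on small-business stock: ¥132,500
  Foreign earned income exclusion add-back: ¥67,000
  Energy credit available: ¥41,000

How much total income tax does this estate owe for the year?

¥258,160

Alternative floor tax:
  Adjusted income: ¥722,500 + ¥132,500 + ¥67,000 = ¥922,000
  Exemption: 25% × (¥922,000 − ¥480,000) = ¥110,500 ≥ ¥101,000, so the exemption is fully phased out
  Base: ¥922,000 − ¥0 = ¥922,000
  ¥922,000 × 28% = ¥258,160

Regular tax:
  ¥115,000 × 13% = ¥14,950
  ¥79,000 × 20% = ¥15,800
  ¥528,500 × 26% = ¥137,410
  → ¥168,160
  Less energy credit ¥41,000 → ¥127,160

¥258,160 > ¥127,160, so the alternative floor tax is the binding amount.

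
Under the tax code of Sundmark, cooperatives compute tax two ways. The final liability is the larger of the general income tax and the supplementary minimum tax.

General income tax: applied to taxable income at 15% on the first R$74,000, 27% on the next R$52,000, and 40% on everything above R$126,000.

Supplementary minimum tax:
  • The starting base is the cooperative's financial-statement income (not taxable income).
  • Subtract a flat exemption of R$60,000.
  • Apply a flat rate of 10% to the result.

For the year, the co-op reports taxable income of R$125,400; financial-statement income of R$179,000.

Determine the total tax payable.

R$24,978

Supplementary minimum tax:
  Base (financial-statement income): R$179,000
  Less exemption R$60,000 → base R$119,000
  R$119,000 × 10% = R$11,900

General income tax:
  R$74,000 × 15% = R$11,100
  R$51,400 × 27% = R$13,878
  → R$24,978

R$24,978 > R$11,900, so the general income tax governs.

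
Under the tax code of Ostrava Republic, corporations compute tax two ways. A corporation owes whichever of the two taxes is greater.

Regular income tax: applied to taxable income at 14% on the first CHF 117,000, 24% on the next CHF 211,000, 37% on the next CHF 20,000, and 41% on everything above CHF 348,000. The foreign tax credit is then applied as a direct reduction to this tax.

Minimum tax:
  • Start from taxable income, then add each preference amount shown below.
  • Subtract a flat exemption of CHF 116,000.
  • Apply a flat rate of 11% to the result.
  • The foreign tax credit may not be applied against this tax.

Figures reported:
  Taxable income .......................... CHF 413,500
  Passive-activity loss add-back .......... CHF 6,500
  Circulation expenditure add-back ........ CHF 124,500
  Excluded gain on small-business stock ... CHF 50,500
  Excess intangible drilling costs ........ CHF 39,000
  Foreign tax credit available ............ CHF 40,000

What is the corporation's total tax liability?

Minimum tax:
  Adjusted income: CHF 413,500 + CHF 6,500 + CHF 124,500 + CHF 50,500 + CHF 39,000 = CHF 634,000
  Less exemption CHF 116,000 → base CHF 518,000
  CHF 518,000 × 11% = CHF 56,980

Regular income tax:
  CHF 117,000 × 14% = CHF 16,380
  CHF 211,000 × 24% = CHF 50,640
  CHF 20,000 × 37% = CHF 7,400
  CHF 65,500 × 41% = CHF 26,855
  → CHF 101,275
  Less foreign tax credit CHF 40,000 → CHF 61,275

CHF 61,275 > CHF 56,980, so the regular income tax governs.

CHF 61,275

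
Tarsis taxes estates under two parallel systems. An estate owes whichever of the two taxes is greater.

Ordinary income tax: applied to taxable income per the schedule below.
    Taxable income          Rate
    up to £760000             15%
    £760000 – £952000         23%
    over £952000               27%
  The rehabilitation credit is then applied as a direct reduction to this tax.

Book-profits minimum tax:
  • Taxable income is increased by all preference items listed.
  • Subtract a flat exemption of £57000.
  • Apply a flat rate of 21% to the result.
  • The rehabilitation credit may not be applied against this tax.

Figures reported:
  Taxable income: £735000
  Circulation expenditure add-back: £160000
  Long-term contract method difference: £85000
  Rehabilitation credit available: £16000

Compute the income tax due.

Ordinary income tax:
  £735000 × 15% = £110250
  Less rehabilitation credit £16000 → £94250

Book-profits minimum tax:
  Adjusted income: £735000 + £160000 + £85000 = £980000
  Less exemption £57000 → base £923000
  £923000 × 21% = £193830

£193830 > £94250, so the book-profits minimum tax is the binding amount.

£193830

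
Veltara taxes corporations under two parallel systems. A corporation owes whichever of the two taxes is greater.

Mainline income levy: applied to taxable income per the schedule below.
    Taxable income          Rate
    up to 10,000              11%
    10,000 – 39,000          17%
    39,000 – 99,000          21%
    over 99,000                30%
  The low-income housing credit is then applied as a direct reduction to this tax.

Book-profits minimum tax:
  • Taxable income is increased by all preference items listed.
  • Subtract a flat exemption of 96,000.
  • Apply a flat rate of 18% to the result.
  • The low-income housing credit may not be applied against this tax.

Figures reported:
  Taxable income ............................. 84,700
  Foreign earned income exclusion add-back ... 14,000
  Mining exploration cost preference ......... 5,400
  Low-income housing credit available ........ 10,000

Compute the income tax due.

5,627

Mainline income levy:
  10,000 × 11% = 1,100
  29,000 × 17% = 4,930
  45,700 × 21% = 9,597
  → 15,627
  Less low-income housing credit 10,000 → 5,627

Book-profits minimum tax:
  Adjusted income: 84,700 + 14,000 + 5,400 = 104,100
  Less exemption 96,000 → base 8,100
  8,100 × 18% = 1,458

5,627 > 1,458, so the mainline income levy governs.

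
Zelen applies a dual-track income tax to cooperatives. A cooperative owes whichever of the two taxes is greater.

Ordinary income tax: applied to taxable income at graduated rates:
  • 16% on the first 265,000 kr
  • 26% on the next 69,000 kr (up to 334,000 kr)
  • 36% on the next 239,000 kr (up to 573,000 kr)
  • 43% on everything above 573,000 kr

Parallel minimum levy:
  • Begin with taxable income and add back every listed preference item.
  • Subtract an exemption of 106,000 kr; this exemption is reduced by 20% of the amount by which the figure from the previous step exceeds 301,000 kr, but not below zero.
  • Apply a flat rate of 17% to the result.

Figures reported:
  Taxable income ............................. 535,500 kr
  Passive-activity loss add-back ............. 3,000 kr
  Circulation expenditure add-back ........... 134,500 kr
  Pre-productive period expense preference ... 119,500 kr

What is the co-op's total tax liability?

133,416 kr

Ordinary income tax:
  265,000 kr × 16% = 42,400 kr
  69,000 kr × 26% = 17,940 kr
  201,500 kr × 36% = 72,540 kr
  → 132,880 kr

Parallel minimum levy:
  Adjusted income: 535,500 kr + 3,000 kr + 134,500 kr + 119,500 kr = 792,500 kr
  Exemption: 106,000 kr − 20% × (792,500 kr − 301,000 kr) = 106,000 kr − 98,300 kr = 7,700 kr
  Base: 792,500 kr − 7,700 kr = 784,800 kr
  784,800 kr × 17% = 133,416 kr

133,416 kr > 132,880 kr, so the parallel minimum levy is the binding amount.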